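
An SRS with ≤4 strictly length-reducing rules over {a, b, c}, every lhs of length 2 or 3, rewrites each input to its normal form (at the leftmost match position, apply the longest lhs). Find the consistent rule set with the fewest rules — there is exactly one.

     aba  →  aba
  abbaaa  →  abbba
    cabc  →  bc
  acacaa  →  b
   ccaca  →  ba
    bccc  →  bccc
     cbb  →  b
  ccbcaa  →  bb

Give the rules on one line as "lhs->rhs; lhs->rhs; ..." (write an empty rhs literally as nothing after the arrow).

  | aba
  | abbaaa => abbba
  | cabc => bc
  | acacaa => acaa => aa => b

aa->b; ca->; cb->; cca->ba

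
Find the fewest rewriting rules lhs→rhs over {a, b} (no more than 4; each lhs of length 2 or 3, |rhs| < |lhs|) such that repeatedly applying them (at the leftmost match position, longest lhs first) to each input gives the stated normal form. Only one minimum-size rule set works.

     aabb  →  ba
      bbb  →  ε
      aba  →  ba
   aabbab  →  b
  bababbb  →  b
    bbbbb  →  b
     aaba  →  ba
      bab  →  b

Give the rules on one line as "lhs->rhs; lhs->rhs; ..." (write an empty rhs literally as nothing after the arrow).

  | aabb => aba => ba
  | bbb => ε
  | aba => ba
  | aabbab => abaab => baab => bab => bb => b

ab->b; abb->ba; bb->b; bbb->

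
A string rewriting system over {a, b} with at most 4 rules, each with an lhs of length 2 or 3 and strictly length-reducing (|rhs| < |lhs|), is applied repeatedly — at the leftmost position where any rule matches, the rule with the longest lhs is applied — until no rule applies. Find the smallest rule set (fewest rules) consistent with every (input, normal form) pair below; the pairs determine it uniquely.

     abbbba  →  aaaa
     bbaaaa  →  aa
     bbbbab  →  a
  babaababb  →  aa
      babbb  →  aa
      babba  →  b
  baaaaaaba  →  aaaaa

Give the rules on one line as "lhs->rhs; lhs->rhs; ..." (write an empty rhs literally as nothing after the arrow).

ab->; abb->aa; ba->; bbb->aa

  | abbbba => aabba => aaaa
  | bbaaaa => baaa => aa
  | bbbbab => aabab => aab => a
  | babaababb => baababb => ababb => abb => aa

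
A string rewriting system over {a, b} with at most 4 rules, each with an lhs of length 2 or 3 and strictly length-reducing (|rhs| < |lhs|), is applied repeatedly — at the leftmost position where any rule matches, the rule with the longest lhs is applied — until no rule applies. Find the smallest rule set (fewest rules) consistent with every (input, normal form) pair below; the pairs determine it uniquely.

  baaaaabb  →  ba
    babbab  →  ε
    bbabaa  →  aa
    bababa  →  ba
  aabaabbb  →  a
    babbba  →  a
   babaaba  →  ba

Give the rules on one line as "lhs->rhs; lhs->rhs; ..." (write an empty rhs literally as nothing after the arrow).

  | baaaaabb => baaab => ba
  | babbab => bbab => aab => ε
  | bbabaa => aabaa => aa
  | bababa => baba => ba

aab->; ab->; bb->a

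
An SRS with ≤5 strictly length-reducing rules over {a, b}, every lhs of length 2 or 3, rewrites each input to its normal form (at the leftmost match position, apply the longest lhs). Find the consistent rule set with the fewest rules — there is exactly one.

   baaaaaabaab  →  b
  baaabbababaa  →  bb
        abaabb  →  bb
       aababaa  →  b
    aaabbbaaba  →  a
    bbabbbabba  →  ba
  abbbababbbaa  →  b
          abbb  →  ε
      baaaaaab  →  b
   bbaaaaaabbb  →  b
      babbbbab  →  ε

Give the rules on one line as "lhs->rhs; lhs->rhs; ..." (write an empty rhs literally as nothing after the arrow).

  | baaaaaabaab => baaaabaab => baabaab => baab => b
  | baaabbababaa => babbababaa => bbbababaa => ababaa => babaa => bbaa => bb
  | abaabb => baabb => bb
  | aababaa => abaa => baa => b

aa->; aab->; ab->b; bbb->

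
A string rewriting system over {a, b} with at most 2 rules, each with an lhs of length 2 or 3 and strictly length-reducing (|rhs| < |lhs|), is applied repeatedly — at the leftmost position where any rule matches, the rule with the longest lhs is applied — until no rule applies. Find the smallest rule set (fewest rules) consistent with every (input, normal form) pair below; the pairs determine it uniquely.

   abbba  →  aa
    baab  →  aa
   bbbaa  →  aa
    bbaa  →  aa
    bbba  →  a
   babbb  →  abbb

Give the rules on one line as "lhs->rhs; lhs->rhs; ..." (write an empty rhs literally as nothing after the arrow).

aab->aa; ba->a

  | abbba => abba => aba => aa
  | baab => aab => aa
  | bbbaa => bbaa => baa => aa
  | bbaa => baa => aa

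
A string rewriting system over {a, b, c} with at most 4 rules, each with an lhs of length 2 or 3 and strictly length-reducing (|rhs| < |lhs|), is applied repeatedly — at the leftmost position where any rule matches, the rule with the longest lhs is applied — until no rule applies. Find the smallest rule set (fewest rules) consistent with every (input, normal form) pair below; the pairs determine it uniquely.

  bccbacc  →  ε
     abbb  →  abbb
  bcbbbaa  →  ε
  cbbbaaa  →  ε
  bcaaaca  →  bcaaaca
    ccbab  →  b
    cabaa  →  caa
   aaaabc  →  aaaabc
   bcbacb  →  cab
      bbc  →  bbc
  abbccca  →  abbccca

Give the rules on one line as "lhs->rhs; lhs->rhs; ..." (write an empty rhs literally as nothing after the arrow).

acc->ba; ba->; bcb->c; cb->b

  | bccbacc => bcbacc => cacc => cba => ba => ε
  | abbb
  | bcbbbaa => cbbaa => bbaa => ba => ε
  | cbbbaaa => bbbaaa => bbaa => ba => ε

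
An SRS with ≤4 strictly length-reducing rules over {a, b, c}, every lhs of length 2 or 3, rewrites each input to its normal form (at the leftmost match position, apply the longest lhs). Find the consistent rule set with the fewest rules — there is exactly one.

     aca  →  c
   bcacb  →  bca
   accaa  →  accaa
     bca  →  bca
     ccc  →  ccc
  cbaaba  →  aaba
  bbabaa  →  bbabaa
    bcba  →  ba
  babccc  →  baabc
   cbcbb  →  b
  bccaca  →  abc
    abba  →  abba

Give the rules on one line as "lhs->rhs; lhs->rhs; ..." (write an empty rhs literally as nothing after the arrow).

aca->c; bcc->ab; cb->

  | aca => c
  | bcacb => bca
  | accaa
  | bca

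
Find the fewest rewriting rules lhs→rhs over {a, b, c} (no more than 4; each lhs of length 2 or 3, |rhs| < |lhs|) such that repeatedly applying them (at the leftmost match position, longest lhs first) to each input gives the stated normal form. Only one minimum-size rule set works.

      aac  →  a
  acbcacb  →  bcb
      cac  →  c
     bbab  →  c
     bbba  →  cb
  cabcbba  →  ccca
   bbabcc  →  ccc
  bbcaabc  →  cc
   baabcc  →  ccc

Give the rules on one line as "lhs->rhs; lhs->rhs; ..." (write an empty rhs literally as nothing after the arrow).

ab->; ac->; ba->b; bb->c

  | aac => a
  | acbcacb => bcacb => bcb
  | cac => c
  | bbab => cab => c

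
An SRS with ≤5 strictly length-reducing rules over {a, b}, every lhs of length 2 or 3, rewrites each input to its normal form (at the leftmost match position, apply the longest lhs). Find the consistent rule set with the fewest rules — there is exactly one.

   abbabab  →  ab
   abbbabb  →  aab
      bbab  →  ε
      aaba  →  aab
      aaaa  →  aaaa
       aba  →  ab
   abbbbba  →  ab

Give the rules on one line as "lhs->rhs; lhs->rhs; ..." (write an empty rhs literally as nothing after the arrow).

aba->ab; bab->; bb->b; bbb->

  | abbabab => ababab => abbab => abab => abb => ab
  | abbbabb => aabb => aab
  | bbab => bab => ε
  | aaba => aab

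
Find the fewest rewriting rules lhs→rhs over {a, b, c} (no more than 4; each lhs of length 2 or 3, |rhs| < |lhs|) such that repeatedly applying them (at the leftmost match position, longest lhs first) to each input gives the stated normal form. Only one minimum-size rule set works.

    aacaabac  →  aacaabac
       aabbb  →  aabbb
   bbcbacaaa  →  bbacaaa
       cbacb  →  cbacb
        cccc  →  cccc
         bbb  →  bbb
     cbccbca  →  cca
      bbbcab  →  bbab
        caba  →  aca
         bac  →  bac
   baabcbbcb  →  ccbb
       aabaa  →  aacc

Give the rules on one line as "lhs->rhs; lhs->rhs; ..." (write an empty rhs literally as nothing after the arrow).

baa->cc; bc->; cab->ac

  | aacaabac
  | aabbb
  | bbcbacaaa => bbacaaa
  | cbacb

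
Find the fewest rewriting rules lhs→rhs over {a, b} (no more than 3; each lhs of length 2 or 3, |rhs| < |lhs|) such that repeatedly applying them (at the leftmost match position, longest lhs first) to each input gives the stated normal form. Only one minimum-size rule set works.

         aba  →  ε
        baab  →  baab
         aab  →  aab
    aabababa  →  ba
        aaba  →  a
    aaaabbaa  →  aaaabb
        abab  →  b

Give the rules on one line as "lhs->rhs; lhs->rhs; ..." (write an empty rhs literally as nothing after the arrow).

  | aba => ε
  | baab
  | aab
  | aabababa => ababa => ba

aba->; bba->bb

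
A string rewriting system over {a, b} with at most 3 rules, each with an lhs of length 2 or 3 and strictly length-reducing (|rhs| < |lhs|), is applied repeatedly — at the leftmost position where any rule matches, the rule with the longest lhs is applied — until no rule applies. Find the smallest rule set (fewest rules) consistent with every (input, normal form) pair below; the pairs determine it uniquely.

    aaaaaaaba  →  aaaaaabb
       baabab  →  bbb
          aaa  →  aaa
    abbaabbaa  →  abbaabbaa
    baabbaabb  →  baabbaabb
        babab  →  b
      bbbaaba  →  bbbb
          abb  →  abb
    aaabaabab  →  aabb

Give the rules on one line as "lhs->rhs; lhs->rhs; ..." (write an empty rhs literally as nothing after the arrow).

aba->bb; bab->b

  | aaaaaaaba => aaaaaabb
  | baabab => babbb => bbb
  | aaa
  | abbaabbaa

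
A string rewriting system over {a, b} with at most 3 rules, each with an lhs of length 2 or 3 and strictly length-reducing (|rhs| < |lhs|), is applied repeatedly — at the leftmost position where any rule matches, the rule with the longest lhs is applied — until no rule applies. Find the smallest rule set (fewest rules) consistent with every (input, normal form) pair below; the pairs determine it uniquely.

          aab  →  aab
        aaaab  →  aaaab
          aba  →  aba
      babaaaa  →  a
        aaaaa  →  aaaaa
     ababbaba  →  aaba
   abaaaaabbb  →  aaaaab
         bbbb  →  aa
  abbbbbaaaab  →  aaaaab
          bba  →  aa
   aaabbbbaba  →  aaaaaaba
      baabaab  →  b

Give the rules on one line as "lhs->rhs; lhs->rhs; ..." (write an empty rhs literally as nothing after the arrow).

baa->; bb->a

  | aab
  | aaaab
  | aba
  | babaaaa => baaa => a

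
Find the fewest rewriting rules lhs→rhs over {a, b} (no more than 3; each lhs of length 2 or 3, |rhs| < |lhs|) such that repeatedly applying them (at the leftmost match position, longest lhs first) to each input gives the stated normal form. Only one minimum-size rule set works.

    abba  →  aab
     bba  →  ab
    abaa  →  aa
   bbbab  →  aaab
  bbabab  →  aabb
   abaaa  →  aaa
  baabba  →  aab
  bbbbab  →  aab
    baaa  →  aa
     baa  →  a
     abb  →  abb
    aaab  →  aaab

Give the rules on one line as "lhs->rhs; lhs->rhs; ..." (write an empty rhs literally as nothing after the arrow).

ba->; bba->ab; bbb->aa

  | abba => aab
  | bba => ab
  | abaa => aa
  | bbbab => aaab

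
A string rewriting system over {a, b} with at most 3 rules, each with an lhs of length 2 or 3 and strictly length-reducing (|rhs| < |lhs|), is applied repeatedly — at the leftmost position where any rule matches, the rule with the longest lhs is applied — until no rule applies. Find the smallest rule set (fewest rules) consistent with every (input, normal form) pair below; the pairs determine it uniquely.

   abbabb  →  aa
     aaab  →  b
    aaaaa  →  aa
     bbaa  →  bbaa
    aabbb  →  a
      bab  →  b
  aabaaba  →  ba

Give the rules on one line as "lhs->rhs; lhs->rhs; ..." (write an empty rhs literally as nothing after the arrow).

aaa->; ab->; abb->a

  | abbabb => aabb => aa
  | aaab => b
  | aaaaa => aa
  | bbaa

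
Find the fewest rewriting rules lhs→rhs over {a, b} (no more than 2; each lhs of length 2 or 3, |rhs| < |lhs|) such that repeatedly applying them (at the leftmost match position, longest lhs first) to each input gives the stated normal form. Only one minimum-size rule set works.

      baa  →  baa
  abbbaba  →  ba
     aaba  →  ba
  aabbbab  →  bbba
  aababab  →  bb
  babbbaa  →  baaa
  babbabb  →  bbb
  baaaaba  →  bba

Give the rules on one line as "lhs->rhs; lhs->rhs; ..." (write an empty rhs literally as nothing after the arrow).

aab->b; ab->a

  | baa
  | abbbaba => abbaba => ababa => aaba => ba
  | aaba => ba
  | aabbbab => bbbab => bbba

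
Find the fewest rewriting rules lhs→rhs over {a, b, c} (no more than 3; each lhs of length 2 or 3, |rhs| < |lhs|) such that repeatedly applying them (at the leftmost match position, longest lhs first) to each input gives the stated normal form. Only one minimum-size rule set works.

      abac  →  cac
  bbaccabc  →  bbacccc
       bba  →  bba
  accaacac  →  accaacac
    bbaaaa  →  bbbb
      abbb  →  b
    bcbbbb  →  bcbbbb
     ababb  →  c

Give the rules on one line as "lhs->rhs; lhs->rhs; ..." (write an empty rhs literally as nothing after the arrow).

ab->c; abb->; baa->bb

  | abac => cac
  | bbaccabc => bbacccc
  | bba
  | accaacac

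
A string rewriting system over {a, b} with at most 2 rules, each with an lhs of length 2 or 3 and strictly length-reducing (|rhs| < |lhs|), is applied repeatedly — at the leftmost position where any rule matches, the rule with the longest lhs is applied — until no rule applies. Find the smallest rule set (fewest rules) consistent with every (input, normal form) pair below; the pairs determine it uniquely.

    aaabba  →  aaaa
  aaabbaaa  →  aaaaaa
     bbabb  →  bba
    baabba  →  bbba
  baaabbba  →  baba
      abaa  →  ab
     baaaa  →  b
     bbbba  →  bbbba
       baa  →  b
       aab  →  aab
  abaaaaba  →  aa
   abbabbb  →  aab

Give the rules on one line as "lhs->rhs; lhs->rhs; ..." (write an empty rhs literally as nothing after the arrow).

  | aaabba => aaaa
  | aaabbaaa => aaaaaa
  | bbabb => bba
  | baabba => bbba

abb->a; baa->b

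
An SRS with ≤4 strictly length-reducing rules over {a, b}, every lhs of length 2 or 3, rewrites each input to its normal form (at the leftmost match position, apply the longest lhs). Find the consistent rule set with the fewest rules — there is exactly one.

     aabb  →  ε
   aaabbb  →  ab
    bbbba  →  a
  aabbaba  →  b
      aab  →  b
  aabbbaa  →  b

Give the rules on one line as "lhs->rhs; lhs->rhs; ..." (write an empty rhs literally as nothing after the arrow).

  | aabb => bb => ε
  | aaabbb => abbb => ab
  | bbbba => bba => a
  | aabbaba => bbaba => aba => b

aa->; aba->b; bb->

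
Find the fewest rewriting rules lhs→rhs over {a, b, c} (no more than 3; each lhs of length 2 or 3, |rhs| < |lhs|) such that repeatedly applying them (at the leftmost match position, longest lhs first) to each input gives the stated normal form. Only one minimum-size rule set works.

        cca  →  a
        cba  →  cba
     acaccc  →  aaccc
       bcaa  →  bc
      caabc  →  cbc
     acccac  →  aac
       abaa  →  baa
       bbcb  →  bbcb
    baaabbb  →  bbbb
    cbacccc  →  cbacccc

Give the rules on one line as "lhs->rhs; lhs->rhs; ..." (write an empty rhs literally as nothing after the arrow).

ab->b; ca->a; caa->c

  | cca => ca => a
  | cba
  | acaccc => aaccc
  | bcaa => bc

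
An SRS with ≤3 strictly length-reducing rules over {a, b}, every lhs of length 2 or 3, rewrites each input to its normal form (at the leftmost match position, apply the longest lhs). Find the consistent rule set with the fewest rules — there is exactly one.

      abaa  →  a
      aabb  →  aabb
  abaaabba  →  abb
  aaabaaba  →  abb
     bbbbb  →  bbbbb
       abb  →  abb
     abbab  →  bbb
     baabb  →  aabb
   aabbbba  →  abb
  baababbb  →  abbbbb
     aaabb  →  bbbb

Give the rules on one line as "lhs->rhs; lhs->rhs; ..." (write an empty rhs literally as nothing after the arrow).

  | abaa => bba => ba => a
  | aabb
  | abaaabba => bbaabba => baabba => aabba => aaba => abb
  | aaabaaba => bbbaaba => bbaaba => baaba => aaba => abb

aaa->bb; aba->bb; ba->a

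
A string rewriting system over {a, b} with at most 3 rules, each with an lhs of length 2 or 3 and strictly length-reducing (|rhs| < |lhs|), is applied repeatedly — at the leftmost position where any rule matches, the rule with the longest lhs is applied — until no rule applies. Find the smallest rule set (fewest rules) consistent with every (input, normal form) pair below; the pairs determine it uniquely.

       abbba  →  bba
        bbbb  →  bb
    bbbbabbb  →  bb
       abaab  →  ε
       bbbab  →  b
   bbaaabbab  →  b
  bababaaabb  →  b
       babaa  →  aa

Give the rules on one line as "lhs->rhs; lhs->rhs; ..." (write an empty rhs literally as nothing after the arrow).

  | abbba => bbba => bba
  | bbbb => bbb => bb
  | bbbbabbb => bbbabbb => bbabbb => bbb => bb
  | abaab => baab => bab => ε

ab->b; bab->; bbb->bb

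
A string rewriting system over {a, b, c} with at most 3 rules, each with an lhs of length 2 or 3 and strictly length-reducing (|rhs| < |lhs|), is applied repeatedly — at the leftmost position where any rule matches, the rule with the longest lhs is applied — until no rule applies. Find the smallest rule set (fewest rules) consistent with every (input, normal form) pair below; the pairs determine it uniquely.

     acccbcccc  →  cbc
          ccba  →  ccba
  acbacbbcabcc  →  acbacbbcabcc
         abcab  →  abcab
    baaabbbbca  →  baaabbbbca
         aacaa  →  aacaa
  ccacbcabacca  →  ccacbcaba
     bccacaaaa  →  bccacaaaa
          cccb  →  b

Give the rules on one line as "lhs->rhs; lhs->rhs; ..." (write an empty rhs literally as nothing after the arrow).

acc->; ccc->

  | acccbcccc => cbcccc => cbc
  | ccba
  | acbacbbcabcc
  | abcab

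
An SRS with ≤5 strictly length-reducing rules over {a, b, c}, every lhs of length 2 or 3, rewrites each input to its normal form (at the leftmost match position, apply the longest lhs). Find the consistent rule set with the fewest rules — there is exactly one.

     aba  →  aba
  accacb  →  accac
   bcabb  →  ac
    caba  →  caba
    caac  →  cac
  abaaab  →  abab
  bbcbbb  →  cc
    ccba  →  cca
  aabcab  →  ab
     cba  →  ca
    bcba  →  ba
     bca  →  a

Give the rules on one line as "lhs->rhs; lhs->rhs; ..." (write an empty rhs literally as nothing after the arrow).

aa->a; bb->c; bc->; cb->c

  | aba
  | accacb => accac
  | bcabb => abb => ac
  | caba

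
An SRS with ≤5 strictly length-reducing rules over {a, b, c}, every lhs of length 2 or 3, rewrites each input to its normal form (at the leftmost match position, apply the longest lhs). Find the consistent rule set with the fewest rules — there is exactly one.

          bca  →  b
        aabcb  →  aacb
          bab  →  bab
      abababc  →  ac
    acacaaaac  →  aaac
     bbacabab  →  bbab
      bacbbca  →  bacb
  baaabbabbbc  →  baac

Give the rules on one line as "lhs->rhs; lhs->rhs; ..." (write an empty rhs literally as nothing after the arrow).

aba->a; abb->; bc->c; ca->b

  | bca => ca => b
  | aabcb => aacb
  | bab
  | abababc => ababc => abc => ac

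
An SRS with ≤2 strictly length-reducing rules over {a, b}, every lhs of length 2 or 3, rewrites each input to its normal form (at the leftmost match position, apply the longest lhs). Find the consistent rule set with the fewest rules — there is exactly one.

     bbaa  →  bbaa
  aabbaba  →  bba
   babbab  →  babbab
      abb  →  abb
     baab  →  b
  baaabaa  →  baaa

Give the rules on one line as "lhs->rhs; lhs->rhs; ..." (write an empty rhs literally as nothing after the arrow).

aab->; aba->ba

  | bbaa
  | aabbaba => baba => bba
  | babbab
  | abb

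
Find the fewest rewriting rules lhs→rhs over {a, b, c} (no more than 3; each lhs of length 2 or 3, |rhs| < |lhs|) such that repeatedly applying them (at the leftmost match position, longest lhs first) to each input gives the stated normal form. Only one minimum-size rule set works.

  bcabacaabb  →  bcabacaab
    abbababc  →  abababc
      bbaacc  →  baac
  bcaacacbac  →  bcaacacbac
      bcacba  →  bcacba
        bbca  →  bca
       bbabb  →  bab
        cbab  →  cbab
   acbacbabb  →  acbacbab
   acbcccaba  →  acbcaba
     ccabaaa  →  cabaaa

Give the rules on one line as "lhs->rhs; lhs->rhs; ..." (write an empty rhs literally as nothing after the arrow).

bb->b; cc->c

  | bcabacaabb => bcabacaab
  | abbababc => abababc
  | bbaacc => baacc => baac
  | bcaacacbac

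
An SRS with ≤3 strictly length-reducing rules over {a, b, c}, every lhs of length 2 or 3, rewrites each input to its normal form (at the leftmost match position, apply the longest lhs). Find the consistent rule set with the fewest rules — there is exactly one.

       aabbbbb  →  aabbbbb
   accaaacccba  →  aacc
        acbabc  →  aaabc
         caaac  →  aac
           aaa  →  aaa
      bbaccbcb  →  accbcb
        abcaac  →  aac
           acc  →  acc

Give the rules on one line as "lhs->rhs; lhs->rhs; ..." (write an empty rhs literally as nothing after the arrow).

  | aabbbbb
  | accaaacccba => acaacccba => aacccba => aaccca => aacc
  | acbabc => aaabc
  | caaac => aac

acb->aa; ba->a; ca->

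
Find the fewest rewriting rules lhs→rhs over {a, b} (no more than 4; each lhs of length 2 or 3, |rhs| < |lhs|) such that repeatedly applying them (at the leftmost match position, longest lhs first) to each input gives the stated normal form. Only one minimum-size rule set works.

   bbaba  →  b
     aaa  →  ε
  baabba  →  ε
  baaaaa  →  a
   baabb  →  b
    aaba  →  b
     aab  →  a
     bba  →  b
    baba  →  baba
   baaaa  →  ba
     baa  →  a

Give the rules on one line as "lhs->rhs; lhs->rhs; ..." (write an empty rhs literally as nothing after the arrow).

aa->b; aaa->; bb->a

  | bbaba => aaba => bba => aa => b
  | aaa => ε
  | baabba => bbbba => abba => aaa => ε
  | baaaaa => baa => bb => a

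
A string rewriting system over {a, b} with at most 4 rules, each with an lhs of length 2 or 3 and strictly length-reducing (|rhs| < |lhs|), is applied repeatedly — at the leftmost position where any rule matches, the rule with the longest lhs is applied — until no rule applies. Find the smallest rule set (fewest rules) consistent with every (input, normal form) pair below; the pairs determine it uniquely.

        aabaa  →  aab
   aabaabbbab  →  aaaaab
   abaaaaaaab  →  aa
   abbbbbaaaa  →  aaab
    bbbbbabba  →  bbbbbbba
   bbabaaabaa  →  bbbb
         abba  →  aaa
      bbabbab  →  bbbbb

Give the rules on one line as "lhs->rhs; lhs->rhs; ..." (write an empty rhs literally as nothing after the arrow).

abb->aa; baa->b; bab->bb

  | aabaa => aab
  | aabaabbbab => aabbbbab => aaabbab => aaaaab
  | abaaaaaaab => abaaaaab => abaaab => abab => abb => aa
  | abbbbbaaaa => aabbbaaaa => aaabaaaa => aaabaa => aaab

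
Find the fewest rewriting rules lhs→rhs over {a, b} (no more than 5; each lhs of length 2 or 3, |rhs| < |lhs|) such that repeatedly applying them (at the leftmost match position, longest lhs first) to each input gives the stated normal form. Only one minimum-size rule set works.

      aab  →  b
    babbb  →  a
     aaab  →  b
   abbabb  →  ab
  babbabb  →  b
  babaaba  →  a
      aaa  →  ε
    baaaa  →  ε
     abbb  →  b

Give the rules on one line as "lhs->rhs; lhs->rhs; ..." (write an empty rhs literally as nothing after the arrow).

  | aab => bb => b
  | babbb => bbb => a
  | aaab => bab => b
  | abbabb => ababb => abb => ab

aa->b; ba->; bb->b; bbb->a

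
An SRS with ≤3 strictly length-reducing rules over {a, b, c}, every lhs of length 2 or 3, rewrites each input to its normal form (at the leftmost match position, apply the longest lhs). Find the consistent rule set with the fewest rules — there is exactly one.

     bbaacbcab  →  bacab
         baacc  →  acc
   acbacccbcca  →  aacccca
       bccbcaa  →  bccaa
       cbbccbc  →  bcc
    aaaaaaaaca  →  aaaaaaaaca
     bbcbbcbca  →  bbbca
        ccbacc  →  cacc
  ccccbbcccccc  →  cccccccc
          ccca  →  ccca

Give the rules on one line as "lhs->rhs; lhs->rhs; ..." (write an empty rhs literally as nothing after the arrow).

baa->a; cb->

  | bbaacbcab => bacbcab => bacab
  | baacc => acc
  | acbacccbcca => aacccbcca => aacccca
  | bccbcaa => bccaa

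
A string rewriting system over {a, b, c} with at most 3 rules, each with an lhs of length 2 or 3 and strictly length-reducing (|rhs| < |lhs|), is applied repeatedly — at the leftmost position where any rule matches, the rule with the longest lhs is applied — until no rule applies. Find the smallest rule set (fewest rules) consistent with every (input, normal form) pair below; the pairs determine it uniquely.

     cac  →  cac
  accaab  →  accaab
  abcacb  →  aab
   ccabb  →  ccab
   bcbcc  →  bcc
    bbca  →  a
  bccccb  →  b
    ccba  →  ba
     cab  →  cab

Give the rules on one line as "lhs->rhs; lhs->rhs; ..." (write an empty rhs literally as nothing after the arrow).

  | cac
  | accaab
  | abcacb => aacb => aab
  | ccabb => ccab

bb->b; bca->a; cb->b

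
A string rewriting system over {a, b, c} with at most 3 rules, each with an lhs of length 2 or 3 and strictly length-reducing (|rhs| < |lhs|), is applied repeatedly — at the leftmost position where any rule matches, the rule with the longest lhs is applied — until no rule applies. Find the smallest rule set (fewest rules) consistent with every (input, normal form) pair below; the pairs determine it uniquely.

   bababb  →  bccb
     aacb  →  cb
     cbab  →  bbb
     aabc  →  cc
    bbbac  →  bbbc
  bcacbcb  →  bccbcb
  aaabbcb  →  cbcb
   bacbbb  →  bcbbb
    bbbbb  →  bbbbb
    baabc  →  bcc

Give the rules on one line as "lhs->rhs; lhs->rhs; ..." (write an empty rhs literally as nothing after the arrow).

ab->c; ac->c; cba->bb

  | bababb => bcabb => bccb
  | aacb => acb => cb
  | cbab => bbb
  | aabc => acc => cc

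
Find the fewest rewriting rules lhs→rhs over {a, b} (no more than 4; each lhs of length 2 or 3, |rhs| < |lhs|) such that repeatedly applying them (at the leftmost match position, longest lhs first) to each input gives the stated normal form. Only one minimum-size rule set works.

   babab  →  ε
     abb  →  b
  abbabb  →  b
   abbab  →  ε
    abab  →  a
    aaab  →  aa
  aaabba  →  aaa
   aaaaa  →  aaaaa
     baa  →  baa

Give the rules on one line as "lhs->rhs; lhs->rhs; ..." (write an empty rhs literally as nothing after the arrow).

ab->; aba->aa; bab->

  | babab => ab => ε
  | abb => b
  | abbabb => babb => b
  | abbab => bab => ε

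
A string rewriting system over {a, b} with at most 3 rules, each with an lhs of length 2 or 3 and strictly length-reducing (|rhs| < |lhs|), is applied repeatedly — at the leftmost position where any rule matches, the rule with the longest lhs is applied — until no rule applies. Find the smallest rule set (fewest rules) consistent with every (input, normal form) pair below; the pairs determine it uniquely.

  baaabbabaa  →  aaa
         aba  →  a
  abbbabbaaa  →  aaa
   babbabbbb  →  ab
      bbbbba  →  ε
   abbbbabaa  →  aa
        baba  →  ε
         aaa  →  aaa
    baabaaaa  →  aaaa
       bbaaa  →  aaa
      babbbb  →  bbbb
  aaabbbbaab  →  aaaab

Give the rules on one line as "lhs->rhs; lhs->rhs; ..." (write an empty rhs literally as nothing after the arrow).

abb->ab; ba->; bba->a

  | baaabbabaa => aabbabaa => aababaa => aabaa => aaa
  | aba => a
  | abbbabbaaa => abbabbaaa => ababbaaa => abbaaa => abaaa => aaa
  | babbabbbb => bbabbbb => abbbb => abbb => abb => ab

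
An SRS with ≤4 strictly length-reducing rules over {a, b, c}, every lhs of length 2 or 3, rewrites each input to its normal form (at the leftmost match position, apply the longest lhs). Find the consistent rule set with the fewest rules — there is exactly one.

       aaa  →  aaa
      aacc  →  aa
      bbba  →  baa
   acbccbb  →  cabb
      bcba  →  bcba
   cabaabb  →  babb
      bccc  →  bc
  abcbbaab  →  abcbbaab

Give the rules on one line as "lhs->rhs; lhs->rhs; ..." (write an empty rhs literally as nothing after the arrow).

  | aaa
  | aacc => aa
  | bbba => baa
  | acbccbb => caccbb => cabb

aba->cb; acb->ca; bbb->ba; cc->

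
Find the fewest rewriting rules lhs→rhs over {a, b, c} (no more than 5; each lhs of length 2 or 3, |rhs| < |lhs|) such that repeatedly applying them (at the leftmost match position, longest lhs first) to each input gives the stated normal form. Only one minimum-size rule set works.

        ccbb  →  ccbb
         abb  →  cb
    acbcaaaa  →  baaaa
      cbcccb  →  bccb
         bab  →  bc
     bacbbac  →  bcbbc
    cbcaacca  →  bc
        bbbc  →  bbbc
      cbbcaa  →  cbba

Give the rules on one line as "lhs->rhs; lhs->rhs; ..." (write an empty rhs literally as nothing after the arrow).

ab->c; ac->c; ca->; cbc->b

  | ccbb
  | abb => cb
  | acbcaaaa => cbcaaaa => baaaa
  | cbcccb => bccb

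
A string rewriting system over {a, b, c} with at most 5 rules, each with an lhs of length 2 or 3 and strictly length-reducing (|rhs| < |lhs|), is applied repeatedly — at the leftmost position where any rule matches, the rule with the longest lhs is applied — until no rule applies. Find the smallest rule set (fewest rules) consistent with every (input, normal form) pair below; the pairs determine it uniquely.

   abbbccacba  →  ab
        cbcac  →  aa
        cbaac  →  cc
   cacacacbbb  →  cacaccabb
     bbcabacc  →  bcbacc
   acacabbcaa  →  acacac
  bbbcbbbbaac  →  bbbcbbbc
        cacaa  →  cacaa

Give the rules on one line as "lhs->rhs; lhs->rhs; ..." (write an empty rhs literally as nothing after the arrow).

  | abbbccacba => abbbcccaa => abbbaaaa => abbaa => ab
  | cbcac => ccc => aa
  | cbaac => cc
  | cacacacbbb => cacaccabb

acb->ca; baa->; bca->c; ccc->aa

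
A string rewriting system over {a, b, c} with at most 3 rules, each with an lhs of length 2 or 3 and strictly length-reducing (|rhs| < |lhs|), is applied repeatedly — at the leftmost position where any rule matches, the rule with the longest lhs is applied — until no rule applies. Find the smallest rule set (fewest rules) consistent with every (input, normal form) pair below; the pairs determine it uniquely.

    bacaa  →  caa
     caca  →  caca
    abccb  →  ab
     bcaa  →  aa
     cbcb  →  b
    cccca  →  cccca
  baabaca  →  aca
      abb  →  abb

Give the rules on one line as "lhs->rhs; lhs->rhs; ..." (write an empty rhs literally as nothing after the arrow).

ba->; bc->; cb->b

  | bacaa => caa
  | caca
  | abccb => acb => ab
  | bcaa => aa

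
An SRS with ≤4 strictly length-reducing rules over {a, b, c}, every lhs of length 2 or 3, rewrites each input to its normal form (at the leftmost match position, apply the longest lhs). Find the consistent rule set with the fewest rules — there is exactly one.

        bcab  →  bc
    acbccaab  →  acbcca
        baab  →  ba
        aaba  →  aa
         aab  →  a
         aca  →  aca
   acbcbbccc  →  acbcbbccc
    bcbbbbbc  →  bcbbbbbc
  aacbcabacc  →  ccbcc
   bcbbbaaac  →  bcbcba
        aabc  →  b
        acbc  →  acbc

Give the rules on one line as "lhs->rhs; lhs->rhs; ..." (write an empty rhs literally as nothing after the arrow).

aac->a; ab->; abc->bb; bba->cb

  | bcab => bc
  | acbccaab => acbcca
  | baab => ba
  | aaba => aa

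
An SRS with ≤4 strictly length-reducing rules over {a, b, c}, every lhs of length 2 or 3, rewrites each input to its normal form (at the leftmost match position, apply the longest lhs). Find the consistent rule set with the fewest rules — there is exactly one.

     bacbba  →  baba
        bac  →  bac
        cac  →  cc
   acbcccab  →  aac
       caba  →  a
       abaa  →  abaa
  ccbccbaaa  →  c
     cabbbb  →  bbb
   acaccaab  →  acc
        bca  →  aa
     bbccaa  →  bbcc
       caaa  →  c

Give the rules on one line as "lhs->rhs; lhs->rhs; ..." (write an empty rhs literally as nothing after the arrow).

  | bacbba => baba
  | bac
  | cac => cc
  | acbcccab => aaccab => aaccb => aac

bca->aa; ca->c; cb->; cbc->a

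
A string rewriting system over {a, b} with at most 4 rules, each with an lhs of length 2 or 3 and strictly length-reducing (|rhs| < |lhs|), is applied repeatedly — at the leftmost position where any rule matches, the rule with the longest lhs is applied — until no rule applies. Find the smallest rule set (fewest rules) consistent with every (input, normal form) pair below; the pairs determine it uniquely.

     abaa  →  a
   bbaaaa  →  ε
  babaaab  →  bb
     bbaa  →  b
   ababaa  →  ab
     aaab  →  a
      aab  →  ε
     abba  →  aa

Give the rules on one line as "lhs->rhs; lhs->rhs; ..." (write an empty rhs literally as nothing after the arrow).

  | abaa => a
  | bbaaaa => baa => ε
  | babaaab => bbaaab => bab => bb
  | bbaa => b

aab->; ba->a; baa->; bab->bb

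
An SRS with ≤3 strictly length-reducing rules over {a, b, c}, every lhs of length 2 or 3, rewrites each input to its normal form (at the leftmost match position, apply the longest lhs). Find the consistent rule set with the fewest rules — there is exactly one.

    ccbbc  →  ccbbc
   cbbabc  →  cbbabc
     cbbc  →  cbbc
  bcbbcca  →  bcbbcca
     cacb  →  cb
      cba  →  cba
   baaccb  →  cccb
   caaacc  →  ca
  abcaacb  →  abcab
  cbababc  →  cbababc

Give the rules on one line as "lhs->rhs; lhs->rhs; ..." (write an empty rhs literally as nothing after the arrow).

ac->; baa->c

  | ccbbc
  | cbbabc
  | cbbc
  | bcbbcca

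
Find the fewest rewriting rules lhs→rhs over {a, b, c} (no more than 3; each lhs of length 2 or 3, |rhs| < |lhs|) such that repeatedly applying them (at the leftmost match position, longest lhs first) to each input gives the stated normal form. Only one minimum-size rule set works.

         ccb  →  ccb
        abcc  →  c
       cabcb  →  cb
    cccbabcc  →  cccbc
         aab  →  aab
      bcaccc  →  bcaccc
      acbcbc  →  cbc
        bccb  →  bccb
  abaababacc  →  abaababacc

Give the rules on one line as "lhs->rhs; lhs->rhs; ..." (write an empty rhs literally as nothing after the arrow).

  | ccb
  | abcc => c
  | cabcb => cb
  | cccbabcc => cccbc

abc->; acb->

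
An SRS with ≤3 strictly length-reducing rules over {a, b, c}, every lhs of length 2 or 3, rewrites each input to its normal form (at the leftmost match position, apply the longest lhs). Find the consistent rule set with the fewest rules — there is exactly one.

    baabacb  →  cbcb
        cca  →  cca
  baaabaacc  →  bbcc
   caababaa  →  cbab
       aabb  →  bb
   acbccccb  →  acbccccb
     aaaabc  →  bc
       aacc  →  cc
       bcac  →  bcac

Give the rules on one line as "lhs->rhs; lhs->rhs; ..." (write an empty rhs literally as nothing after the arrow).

  | baabacb => bbacb => cbcb
  | cca
  | baaabaacc => babaacc => babcc => bbcc
  | caababaa => cbabaa => cbab

aa->; abc->bc; bba->cb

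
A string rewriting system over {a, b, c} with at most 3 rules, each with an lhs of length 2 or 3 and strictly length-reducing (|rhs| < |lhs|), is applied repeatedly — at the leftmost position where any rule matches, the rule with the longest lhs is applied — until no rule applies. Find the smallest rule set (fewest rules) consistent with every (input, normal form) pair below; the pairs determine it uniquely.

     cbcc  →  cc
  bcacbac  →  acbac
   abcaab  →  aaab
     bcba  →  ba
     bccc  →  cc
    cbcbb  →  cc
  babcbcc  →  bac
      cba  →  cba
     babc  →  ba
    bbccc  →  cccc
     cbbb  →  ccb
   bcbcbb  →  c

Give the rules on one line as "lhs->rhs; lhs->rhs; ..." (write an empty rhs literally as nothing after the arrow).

  | cbcc => cc
  | bcacbac => acbac
  | abcaab => aaab
  | bcba => ba

bb->c; bc->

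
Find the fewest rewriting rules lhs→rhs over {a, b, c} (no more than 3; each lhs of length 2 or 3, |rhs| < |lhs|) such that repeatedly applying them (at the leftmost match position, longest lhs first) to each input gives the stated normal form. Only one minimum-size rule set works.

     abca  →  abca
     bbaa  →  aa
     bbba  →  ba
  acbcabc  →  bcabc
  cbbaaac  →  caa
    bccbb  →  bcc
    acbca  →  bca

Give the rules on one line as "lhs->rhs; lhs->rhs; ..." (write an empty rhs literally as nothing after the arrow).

ac->; bb->

  | abca
  | bbaa => aa
  | bbba => ba
  | acbcabc => bcabc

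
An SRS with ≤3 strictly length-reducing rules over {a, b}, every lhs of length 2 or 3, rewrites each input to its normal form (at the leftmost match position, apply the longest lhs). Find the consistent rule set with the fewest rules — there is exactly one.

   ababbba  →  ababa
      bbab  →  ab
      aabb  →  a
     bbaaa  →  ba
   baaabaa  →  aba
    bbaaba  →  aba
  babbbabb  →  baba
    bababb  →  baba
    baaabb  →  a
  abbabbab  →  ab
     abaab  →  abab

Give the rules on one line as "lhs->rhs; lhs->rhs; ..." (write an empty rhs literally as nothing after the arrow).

aa->a; aaa->ba; bb->

  | ababbba => ababa
  | bbab => ab
  | aabb => abb => a
  | bbaaa => aaa => ba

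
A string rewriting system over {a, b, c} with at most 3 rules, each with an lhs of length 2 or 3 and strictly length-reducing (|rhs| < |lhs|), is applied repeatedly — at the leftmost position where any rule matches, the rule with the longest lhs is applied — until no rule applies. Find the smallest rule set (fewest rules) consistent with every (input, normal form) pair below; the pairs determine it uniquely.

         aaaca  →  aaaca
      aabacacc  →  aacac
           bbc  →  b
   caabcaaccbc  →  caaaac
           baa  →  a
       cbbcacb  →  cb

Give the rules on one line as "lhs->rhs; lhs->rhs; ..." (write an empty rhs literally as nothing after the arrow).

ba->; bc->; cc->c

  | aaaca
  | aabacacc => aacacc => aacac
  | bbc => b
  | caabcaaccbc => caaaaccbc => caaaacbc => caaaac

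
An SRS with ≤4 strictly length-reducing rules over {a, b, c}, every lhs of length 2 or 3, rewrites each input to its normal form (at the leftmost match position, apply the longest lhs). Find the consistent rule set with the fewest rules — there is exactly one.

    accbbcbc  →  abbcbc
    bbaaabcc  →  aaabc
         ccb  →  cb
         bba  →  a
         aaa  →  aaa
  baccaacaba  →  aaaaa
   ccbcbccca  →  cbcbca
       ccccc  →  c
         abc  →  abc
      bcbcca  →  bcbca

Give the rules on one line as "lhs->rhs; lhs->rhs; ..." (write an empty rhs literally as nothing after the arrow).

ac->a; ba->a; cc->c

  | accbbcbc => acbbcbc => abbcbc
  | bbaaabcc => baaabcc => aaabcc => aaabc
  | ccb => cb
  | bba => ba => a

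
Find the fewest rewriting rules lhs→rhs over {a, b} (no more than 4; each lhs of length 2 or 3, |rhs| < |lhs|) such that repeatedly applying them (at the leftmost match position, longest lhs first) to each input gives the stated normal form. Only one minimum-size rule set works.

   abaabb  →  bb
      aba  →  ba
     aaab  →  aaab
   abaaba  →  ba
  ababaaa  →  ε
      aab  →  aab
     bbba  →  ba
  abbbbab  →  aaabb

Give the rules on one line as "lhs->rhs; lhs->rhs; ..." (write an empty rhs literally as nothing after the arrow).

aba->ba; baa->; bba->ab; bbb->ab

  | abaabb => baabb => bb
  | aba => ba
  | aaab
  | abaaba => baaba => ba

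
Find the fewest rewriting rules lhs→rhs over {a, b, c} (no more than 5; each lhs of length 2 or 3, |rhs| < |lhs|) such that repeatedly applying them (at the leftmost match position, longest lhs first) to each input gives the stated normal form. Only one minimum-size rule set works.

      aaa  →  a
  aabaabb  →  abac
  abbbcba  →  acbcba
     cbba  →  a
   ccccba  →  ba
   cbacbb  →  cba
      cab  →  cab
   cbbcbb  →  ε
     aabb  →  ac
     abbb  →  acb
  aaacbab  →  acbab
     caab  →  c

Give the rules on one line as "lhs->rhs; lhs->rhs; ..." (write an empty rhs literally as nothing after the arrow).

  | aaa => aa => a
  | aabaabb => abaabb => ababb => abac
  | abbbcba => acbcba
  | cbba => cca => a

aa->a; bb->c; caa->b; cc->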